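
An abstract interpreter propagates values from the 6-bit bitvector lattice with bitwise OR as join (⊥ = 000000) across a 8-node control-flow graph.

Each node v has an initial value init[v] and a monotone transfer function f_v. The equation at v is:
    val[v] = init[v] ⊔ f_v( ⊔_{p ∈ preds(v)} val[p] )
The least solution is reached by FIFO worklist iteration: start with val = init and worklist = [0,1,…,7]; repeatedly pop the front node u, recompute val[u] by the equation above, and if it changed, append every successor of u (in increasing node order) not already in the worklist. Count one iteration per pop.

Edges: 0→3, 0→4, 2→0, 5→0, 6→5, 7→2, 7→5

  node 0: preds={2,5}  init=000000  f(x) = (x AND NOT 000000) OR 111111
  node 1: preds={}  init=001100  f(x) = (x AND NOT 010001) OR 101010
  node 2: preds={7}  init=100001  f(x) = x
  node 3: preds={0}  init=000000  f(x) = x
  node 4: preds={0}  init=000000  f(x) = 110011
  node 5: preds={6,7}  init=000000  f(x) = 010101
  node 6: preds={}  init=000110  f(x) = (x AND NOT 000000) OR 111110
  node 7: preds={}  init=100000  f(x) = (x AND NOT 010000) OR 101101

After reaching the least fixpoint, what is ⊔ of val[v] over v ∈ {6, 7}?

111111

Iteration log — 12 steps:
  step 1. node 0  ⊔preds=100001  new=111111  old=000000  +wl: 
  step 2. node 1  ⊔preds=000000  new=101110  old=001100  +wl: 
  step 3. node 2  ⊔preds=100000  new=100001  stable
  step 4. node 3  ⊔preds=111111  new=111111  old=000000  +wl: 
  step 5. node 4  ⊔preds=111111  new=110011  old=000000  +wl: 
  step 6. node 5  ⊔preds=100110  new=010101  old=000000  +wl: 0
  step 7. node 6  ⊔preds=000000  new=111110  old=000110  +wl: 5
  step 8. node 7  ⊔preds=000000  new=101101  old=100000  +wl: 2
  step 9. node 0  ⊔preds=110101  new=111111  stable
  step 10. node 5  ⊔preds=111111  new=010101  stable
  step 11. node 2  ⊔preds=101101  new=101101  old=100001  +wl: 0
  step 12. node 0  ⊔preds=111101  new=111111  stable

Least fixpoint reached:
  node 0: 111111
  node 1: 101110
  node 2: 101101
  node 3: 111111
  node 4: 110011
  node 5: 010101
  node 6: 111110
  node 7: 101101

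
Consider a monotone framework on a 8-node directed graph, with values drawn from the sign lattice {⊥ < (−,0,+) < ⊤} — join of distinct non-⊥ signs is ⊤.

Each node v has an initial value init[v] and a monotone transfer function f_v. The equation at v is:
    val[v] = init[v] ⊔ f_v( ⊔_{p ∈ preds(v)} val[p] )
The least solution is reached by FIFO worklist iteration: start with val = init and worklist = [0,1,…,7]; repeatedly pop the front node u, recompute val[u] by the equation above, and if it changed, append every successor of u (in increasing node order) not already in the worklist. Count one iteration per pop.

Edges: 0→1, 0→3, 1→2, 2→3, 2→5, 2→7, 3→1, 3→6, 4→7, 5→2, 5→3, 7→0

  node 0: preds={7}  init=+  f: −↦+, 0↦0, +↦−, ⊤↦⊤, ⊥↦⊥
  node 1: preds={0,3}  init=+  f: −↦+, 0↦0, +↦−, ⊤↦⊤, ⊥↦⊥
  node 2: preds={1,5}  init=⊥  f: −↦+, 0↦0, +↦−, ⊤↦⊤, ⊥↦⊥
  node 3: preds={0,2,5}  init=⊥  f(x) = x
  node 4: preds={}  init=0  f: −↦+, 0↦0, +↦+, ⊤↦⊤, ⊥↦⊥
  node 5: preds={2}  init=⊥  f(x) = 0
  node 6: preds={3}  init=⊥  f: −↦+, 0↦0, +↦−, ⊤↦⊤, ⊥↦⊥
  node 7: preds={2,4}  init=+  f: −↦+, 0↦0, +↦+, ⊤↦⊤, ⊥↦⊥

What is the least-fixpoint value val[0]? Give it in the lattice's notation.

Worklist (12 pops):
  #1 pop 0: in=+ → ⊤ (was +); enqueue []
  #2 pop 1: in=⊤ → ⊤ (was +); enqueue []
  #3 pop 2: in=⊤ → ⊤ (was ⊥); enqueue []
  #4 pop 3: in=⊤ → ⊤ (was ⊥); enqueue [1]
  #5 pop 4: in=⊥ → 0 (no change)
  #6 pop 5: in=⊤ → 0 (was ⊥); enqueue [2,3]
  #7 pop 6: in=⊤ → ⊤ (was ⊥); enqueue []
  #8 pop 7: in=⊤ → ⊤ (was +); enqueue [0]
  #9 pop 1: in=⊤ → ⊤ (no change)
  #10 pop 2: in=⊤ → ⊤ (no change)
  #11 pop 3: in=⊤ → ⊤ (no change)
  #12 pop 0: in=⊤ → ⊤ (no change)

Fixpoint:
  val[0] = ⊤
  val[1] = ⊤
  val[2] = ⊤
  val[3] = ⊤
  val[4] = 0
  val[5] = 0
  val[6] = ⊤
  val[7] = ⊤

⊤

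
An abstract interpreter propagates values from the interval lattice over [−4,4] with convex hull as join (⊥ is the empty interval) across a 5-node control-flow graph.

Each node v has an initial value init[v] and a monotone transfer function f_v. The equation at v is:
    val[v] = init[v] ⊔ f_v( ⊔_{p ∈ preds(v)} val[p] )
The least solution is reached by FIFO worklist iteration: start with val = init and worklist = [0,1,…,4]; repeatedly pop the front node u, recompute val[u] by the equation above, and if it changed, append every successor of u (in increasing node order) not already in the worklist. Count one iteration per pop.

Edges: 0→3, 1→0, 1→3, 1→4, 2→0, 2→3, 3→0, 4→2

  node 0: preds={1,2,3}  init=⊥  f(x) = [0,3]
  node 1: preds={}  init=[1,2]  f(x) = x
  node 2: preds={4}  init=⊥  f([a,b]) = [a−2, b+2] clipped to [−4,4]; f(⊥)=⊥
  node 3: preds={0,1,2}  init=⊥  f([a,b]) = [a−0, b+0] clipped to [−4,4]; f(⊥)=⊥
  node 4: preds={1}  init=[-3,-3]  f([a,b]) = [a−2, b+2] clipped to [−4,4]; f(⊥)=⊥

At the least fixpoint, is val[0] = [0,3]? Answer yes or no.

Iteration log — 10 steps:
  step 1. node 0  ⊔preds=[1,2]  new=[0,3]  old=⊥  +wl: 
  step 2. node 1  ⊔preds=⊥  new=[1,2]  stable
  step 3. node 2  ⊔preds=[-3,-3]  new=[-4,-1]  old=⊥  +wl: 0
  step 4. node 3  ⊔preds=[-4,3]  new=[-4,3]  old=⊥  +wl: 
  step 5. node 4  ⊔preds=[1,2]  new=[-3,4]  old=[-3,-3]  +wl: 2
  step 6. node 0  ⊔preds=[-4,3]  new=[0,3]  stable
  step 7. node 2  ⊔preds=[-3,4]  new=[-4,4]  old=[-4,-1]  +wl: 0,3
  step 8. node 0  ⊔preds=[-4,4]  new=[0,3]  stable
  step 9. node 3  ⊔preds=[-4,4]  new=[-4,4]  old=[-4,3]  +wl: 0
  step 10. node 0  ⊔preds=[-4,4]  new=[0,3]  stable

Least fixpoint reached:
  node 0: [0,3]
  node 1: [1,2]
  node 2: [-4,4]
  node 3: [-4,4]
  node 4: [-3,4]

yes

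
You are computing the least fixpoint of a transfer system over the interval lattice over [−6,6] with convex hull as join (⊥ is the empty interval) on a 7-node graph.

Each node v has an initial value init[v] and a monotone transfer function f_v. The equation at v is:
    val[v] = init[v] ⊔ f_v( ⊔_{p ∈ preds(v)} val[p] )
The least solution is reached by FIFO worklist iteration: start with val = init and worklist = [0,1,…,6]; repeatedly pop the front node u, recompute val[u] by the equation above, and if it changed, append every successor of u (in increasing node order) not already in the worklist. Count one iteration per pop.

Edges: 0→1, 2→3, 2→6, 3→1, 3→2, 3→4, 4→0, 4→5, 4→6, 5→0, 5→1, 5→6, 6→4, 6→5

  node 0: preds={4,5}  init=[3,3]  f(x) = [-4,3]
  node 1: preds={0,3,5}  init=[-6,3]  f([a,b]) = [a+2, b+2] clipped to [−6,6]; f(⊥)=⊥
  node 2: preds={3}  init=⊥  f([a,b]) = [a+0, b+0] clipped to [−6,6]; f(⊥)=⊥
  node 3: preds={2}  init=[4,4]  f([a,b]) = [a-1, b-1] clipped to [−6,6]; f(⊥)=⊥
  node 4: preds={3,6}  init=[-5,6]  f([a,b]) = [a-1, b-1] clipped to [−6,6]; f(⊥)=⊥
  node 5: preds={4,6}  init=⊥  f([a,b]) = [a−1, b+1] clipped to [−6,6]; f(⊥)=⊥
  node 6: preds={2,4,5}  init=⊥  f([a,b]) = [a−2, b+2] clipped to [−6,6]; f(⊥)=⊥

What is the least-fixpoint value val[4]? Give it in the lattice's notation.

Worklist (60 pops):
  #1 pop 0: in=[-5,6] → [-4,3] (was [3,3]); enqueue []
  #2 pop 1: in=[-4,4] → [-6,6] (was [-6,3]); enqueue []
  #3 pop 2: in=[4,4] → [4,4] (was ⊥); enqueue []
  #4 pop 3: in=[4,4] → [3,4] (was [4,4]); enqueue [1,2]
  #5 pop 4: in=[3,4] → [-5,6] (no change)
  #6 pop 5: in=[-5,6] → [-6,6] (was ⊥); enqueue [0]
  #7 pop 6: in=[-6,6] → [-6,6] (was ⊥); enqueue [4,5]
  #8 pop 1: in=[-6,6] → [-6,6] (no change)
  #9 pop 2: in=[3,4] → [3,4] (was [4,4]); enqueue [3,6]
  #10 pop 0: in=[-6,6] → [-4,3] (no change)
  #11 pop 4: in=[-6,6] → [-6,6] (was [-5,6]); enqueue [0]
  #12 pop 5: in=[-6,6] → [-6,6] (no change)
  #13 pop 3: in=[3,4] → [2,4] (was [3,4]); enqueue [1,2,4]
  #14 pop 6: in=[-6,6] → [-6,6] (no change)
  #15 pop 0: in=[-6,6] → [-4,3] (no change)
  #16 pop 1: in=[-6,6] → [-6,6] (no change)
  #17 pop 2: in=[2,4] → [2,4] (was [3,4]); enqueue [3,6]
  #18 pop 4: in=[-6,6] → [-6,6] (no change)
  #19 pop 3: in=[2,4] → [1,4] (was [2,4]); enqueue [1,2,4]
  #20 pop 6: in=[-6,6] → [-6,6] (no change)
  #21 pop 1: in=[-6,6] → [-6,6] (no change)
  #22 pop 2: in=[1,4] → [1,4] (was [2,4]); enqueue [3,6]
  #23 pop 4: in=[-6,6] → [-6,6] (no change)
  #24 pop 3: in=[1,4] → [0,4] (was [1,4]); enqueue [1,2,4]
  #25 pop 6: in=[-6,6] → [-6,6] (no change)
  #26 pop 1: in=[-6,6] → [-6,6] (no change)
  #27 pop 2: in=[0,4] → [0,4] (was [1,4]); enqueue [3,6]
  #28 pop 4: in=[-6,6] → [-6,6] (no change)
  #29 pop 3: in=[0,4] → [-1,4] (was [0,4]); enqueue [1,2,4]
  #30 pop 6: in=[-6,6] → [-6,6] (no change)
  #31 pop 1: in=[-6,6] → [-6,6] (no change)
  #32 pop 2: in=[-1,4] → [-1,4] (was [0,4]); enqueue [3,6]
  #33 pop 4: in=[-6,6] → [-6,6] (no change)
  #34 pop 3: in=[-1,4] → [-2,4] (was [-1,4]); enqueue [1,2,4]
  #35 pop 6: in=[-6,6] → [-6,6] (no change)
  #36 pop 1: in=[-6,6] → [-6,6] (no change)
  #37 pop 2: in=[-2,4] → [-2,4] (was [-1,4]); enqueue [3,6]
  #38 pop 4: in=[-6,6] → [-6,6] (no change)
  #39 pop 3: in=[-2,4] → [-3,4] (was [-2,4]); enqueue [1,2,4]
  #40 pop 6: in=[-6,6] → [-6,6] (no change)
  #41 pop 1: in=[-6,6] → [-6,6] (no change)
  #42 pop 2: in=[-3,4] → [-3,4] (was [-2,4]); enqueue [3,6]
  #43 pop 4: in=[-6,6] → [-6,6] (no change)
  #44 pop 3: in=[-3,4] → [-4,4] (was [-3,4]); enqueue [1,2,4]
  #45 pop 6: in=[-6,6] → [-6,6] (no change)
  #46 pop 1: in=[-6,6] → [-6,6] (no change)
  #47 pop 2: in=[-4,4] → [-4,4] (was [-3,4]); enqueue [3,6]
  #48 pop 4: in=[-6,6] → [-6,6] (no change)
  #49 pop 3: in=[-4,4] → [-5,4] (was [-4,4]); enqueue [1,2,4]
  #50 pop 6: in=[-6,6] → [-6,6] (no change)
  #51 pop 1: in=[-6,6] → [-6,6] (no change)
  #52 pop 2: in=[-5,4] → [-5,4] (was [-4,4]); enqueue [3,6]
  #53 pop 4: in=[-6,6] → [-6,6] (no change)
  #54 pop 3: in=[-5,4] → [-6,4] (was [-5,4]); enqueue [1,2,4]
  #55 pop 6: in=[-6,6] → [-6,6] (no change)
  #56 pop 1: in=[-6,6] → [-6,6] (no change)
  #57 pop 2: in=[-6,4] → [-6,4] (was [-5,4]); enqueue [3,6]
  #58 pop 4: in=[-6,6] → [-6,6] (no change)
  #59 pop 3: in=[-6,4] → [-6,4] (no change)
  #60 pop 6: in=[-6,6] → [-6,6] (no change)

Fixpoint:
  val[0] = [-4,3]
  val[1] = [-6,6]
  val[2] = [-6,4]
  val[3] = [-6,4]
  val[4] = [-6,6]
  val[5] = [-6,6]
  val[6] = [-6,6]

[-6,6]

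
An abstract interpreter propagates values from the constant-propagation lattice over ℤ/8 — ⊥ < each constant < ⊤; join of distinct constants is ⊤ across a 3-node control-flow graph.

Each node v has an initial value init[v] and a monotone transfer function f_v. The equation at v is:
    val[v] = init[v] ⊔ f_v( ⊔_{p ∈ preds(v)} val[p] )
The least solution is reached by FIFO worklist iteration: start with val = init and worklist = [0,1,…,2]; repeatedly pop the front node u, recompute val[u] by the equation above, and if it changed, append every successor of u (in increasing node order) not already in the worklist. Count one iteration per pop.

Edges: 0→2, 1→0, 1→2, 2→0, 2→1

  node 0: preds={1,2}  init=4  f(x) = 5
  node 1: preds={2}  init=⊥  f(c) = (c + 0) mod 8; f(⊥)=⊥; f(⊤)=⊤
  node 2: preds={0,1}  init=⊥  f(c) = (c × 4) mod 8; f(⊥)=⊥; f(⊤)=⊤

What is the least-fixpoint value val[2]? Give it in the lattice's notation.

⊤

Trace (7 dequeues):
  [1] u=0 | in ⊥ | out ⊤ | prev 4 | push {}
  [2] u=1 | in ⊥ | out ⊥ | ==
  [3] u=2 | in ⊤ | out ⊤ | prev ⊥ | push {0,1}
  [4] u=0 | in ⊤ | out ⊤ | ==
  [5] u=1 | in ⊤ | out ⊤ | prev ⊥ | push {0,2}
  [6] u=0 | in ⊤ | out ⊤ | ==
  [7] u=2 | in ⊤ | out ⊤ | ==

Converged values:
  [0] ⊤
  [1] ⊤
  [2] ⊤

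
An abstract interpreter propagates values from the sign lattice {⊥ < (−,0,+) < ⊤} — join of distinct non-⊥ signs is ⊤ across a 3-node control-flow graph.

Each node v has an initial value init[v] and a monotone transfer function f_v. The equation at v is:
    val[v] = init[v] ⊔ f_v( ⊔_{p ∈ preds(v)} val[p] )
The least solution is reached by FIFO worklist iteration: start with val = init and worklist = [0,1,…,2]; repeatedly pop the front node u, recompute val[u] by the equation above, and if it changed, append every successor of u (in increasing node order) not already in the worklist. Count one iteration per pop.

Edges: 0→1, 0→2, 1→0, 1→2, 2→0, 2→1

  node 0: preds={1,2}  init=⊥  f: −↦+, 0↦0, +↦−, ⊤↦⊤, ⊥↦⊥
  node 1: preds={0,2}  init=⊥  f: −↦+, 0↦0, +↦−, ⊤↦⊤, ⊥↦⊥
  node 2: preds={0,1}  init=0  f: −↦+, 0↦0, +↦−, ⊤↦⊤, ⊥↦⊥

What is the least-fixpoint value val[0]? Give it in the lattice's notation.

Worklist (4 pops):
  #1 pop 0: in=0 → 0 (was ⊥); enqueue []
  #2 pop 1: in=0 → 0 (was ⊥); enqueue [0]
  #3 pop 2: in=0 → 0 (no change)
  #4 pop 0: in=0 → 0 (no change)

Fixpoint:
  val[0] = 0
  val[1] = 0
  val[2] = 0

0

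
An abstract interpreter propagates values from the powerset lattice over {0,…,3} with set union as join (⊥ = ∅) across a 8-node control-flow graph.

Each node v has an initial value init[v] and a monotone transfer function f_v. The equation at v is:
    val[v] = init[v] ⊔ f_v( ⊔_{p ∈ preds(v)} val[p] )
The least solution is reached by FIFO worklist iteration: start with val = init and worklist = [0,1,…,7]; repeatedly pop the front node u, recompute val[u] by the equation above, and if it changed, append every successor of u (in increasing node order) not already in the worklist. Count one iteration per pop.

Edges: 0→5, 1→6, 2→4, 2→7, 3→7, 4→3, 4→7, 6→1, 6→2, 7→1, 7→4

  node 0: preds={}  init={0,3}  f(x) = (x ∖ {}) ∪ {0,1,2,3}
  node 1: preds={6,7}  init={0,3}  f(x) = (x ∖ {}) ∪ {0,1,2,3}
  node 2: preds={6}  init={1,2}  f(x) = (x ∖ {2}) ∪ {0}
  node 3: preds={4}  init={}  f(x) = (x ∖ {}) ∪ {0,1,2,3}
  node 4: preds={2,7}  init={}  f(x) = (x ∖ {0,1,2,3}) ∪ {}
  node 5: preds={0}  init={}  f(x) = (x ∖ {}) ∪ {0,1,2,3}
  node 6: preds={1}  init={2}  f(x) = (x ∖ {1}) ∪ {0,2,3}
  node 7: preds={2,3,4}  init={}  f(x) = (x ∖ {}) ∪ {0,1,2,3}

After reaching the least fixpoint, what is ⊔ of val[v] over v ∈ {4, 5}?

{0,1,2,3}

Trace (12 dequeues):
  [1] u=0 | in {} | out {0,1,2,3} | prev {0,3} | push {}
  [2] u=1 | in {2} | out {0,1,2,3} | prev {0,3} | push {}
  [3] u=2 | in {2} | out {0,1,2} | prev {1,2} | push {}
  [4] u=3 | in {} | out {0,1,2,3} | prev {} | push {}
  [5] u=4 | in {0,1,2} | out {} | ==
  [6] u=5 | in {0,1,2,3} | out {0,1,2,3} | prev {} | push {}
  [7] u=6 | in {0,1,2,3} | out {0,2,3} | prev {2} | push {1,2}
  [8] u=7 | in {0,1,2,3} | out {0,1,2,3} | prev {} | push {4}
  [9] u=1 | in {0,1,2,3} | out {0,1,2,3} | ==
  [10] u=2 | in {0,2,3} | out {0,1,2,3} | prev {0,1,2} | push {7}
  [11] u=4 | in {0,1,2,3} | out {} | ==
  [12] u=7 | in {0,1,2,3} | out {0,1,2,3} | ==

Converged values:
  [0] {0,1,2,3}
  [1] {0,1,2,3}
  [2] {0,1,2,3}
  [3] {0,1,2,3}
  [4] {}
  [5] {0,1,2,3}
  [6] {0,2,3}
  [7] {0,1,2,3}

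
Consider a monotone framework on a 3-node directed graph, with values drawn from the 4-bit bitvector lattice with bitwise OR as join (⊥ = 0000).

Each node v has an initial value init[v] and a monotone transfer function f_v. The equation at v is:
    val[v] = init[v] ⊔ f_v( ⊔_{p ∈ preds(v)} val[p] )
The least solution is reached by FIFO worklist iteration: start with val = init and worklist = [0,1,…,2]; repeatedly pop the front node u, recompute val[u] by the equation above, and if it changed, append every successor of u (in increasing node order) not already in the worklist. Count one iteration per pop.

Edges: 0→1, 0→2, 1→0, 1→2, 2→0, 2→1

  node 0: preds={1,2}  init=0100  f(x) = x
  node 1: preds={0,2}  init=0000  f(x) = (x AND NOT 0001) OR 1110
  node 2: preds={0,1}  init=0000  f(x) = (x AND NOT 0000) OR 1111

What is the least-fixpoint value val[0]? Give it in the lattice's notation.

1111

Worklist (6 pops):
  #1 pop 0: in=0000 → 0100 (no change)
  #2 pop 1: in=0100 → 1110 (was 0000); enqueue [0]
  #3 pop 2: in=1110 → 1111 (was 0000); enqueue [1]
  #4 pop 0: in=1111 → 1111 (was 0100); enqueue [2]
  #5 pop 1: in=1111 → 1110 (no change)
  #6 pop 2: in=1111 → 1111 (no change)

Fixpoint:
  val[0] = 1111
  val[1] = 1110
  val[2] = 1111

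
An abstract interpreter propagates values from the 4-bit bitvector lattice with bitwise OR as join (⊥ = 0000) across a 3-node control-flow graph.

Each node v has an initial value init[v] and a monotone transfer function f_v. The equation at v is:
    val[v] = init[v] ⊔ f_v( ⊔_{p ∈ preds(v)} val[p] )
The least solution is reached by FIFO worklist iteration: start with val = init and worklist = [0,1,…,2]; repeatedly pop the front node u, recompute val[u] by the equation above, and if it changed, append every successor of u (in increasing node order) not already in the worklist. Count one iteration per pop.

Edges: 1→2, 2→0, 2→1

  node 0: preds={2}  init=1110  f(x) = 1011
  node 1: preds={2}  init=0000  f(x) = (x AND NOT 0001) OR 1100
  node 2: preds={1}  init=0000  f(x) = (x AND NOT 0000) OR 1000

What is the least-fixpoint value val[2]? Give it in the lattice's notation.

Worklist (5 pops):
  #1 pop 0: in=0000 → 1111 (was 1110); enqueue []
  #2 pop 1: in=0000 → 1100 (was 0000); enqueue []
  #3 pop 2: in=1100 → 1100 (was 0000); enqueue [0,1]
  #4 pop 0: in=1100 → 1111 (no change)
  #5 pop 1: in=1100 → 1100 (no change)

Fixpoint:
  val[0] = 1111
  val[1] = 1100
  val[2] = 1100

1100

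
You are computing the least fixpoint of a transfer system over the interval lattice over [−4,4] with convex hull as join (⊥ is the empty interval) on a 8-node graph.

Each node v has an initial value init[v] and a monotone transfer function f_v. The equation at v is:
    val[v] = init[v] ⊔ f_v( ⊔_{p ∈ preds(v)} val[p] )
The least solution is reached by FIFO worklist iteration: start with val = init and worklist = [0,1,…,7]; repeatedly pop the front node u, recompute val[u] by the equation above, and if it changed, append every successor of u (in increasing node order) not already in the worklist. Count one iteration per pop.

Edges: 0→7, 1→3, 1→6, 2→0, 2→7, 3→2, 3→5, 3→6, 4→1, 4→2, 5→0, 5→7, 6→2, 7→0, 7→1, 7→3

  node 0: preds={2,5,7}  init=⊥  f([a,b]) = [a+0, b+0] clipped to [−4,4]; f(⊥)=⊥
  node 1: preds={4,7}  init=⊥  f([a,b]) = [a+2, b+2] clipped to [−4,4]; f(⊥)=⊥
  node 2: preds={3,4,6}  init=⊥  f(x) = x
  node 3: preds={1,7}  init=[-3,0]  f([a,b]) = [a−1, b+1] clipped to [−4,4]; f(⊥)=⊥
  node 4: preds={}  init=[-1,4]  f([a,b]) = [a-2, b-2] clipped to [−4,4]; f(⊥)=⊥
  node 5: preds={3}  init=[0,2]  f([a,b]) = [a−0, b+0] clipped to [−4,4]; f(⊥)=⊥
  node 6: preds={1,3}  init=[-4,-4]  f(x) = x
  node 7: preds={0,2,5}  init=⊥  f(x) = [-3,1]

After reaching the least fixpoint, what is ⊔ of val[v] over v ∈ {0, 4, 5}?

[-4,4]

Worklist (18 pops):
  #1 pop 0: in=[0,2] → [0,2] (was ⊥); enqueue []
  #2 pop 1: in=[-1,4] → [1,4] (was ⊥); enqueue []
  #3 pop 2: in=[-4,4] → [-4,4] (was ⊥); enqueue [0]
  #4 pop 3: in=[1,4] → [-3,4] (was [-3,0]); enqueue [2]
  #5 pop 4: in=⊥ → [-1,4] (no change)
  #6 pop 5: in=[-3,4] → [-3,4] (was [0,2]); enqueue []
  #7 pop 6: in=[-3,4] → [-4,4] (was [-4,-4]); enqueue []
  #8 pop 7: in=[-4,4] → [-3,1] (was ⊥); enqueue [1,3]
  #9 pop 0: in=[-4,4] → [-4,4] (was [0,2]); enqueue [7]
  #10 pop 2: in=[-4,4] → [-4,4] (no change)
  #11 pop 1: in=[-3,4] → [-1,4] (was [1,4]); enqueue [6]
  #12 pop 3: in=[-3,4] → [-4,4] (was [-3,4]); enqueue [2,5]
  #13 pop 7: in=[-4,4] → [-3,1] (no change)
  #14 pop 6: in=[-4,4] → [-4,4] (no change)
  #15 pop 2: in=[-4,4] → [-4,4] (no change)
  #16 pop 5: in=[-4,4] → [-4,4] (was [-3,4]); enqueue [0,7]
  #17 pop 0: in=[-4,4] → [-4,4] (no change)
  #18 pop 7: in=[-4,4] → [-3,1] (no change)

Fixpoint:
  val[0] = [-4,4]
  val[1] = [-1,4]
  val[2] = [-4,4]
  val[3] = [-4,4]
  val[4] = [-1,4]
  val[5] = [-4,4]
  val[6] = [-4,4]
  val[7] = [-3,1]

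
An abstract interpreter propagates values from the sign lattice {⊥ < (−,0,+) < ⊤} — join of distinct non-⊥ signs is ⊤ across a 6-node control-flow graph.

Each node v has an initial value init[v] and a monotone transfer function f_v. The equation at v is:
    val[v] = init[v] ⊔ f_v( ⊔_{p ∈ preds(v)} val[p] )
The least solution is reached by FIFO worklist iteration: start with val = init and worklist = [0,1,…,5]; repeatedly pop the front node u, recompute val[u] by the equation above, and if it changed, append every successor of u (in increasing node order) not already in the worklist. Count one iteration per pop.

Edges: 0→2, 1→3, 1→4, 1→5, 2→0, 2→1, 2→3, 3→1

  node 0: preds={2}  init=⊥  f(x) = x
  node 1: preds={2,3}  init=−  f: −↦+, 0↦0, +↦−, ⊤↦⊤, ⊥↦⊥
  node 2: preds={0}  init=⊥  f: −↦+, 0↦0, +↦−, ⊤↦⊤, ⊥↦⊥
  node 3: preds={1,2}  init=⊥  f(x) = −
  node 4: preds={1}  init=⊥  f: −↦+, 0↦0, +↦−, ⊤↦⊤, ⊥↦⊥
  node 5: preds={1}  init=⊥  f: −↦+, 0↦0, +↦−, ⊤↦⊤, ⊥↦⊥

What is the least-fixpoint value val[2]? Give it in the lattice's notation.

Trace (10 dequeues):
  [1] u=0 | in ⊥ | out ⊥ | ==
  [2] u=1 | in ⊥ | out − | ==
  [3] u=2 | in ⊥ | out ⊥ | ==
  [4] u=3 | in − | out − | prev ⊥ | push {1}
  [5] u=4 | in − | out + | prev ⊥ | push {}
  [6] u=5 | in − | out + | prev ⊥ | push {}
  [7] u=1 | in − | out ⊤ | prev − | push {3,4,5}
  [8] u=3 | in ⊤ | out − | ==
  [9] u=4 | in ⊤ | out ⊤ | prev + | push {}
  [10] u=5 | in ⊤ | out ⊤ | prev + | push {}

Converged values:
  [0] ⊥
  [1] ⊤
  [2] ⊥
  [3] −
  [4] ⊤
  [5] ⊤

⊥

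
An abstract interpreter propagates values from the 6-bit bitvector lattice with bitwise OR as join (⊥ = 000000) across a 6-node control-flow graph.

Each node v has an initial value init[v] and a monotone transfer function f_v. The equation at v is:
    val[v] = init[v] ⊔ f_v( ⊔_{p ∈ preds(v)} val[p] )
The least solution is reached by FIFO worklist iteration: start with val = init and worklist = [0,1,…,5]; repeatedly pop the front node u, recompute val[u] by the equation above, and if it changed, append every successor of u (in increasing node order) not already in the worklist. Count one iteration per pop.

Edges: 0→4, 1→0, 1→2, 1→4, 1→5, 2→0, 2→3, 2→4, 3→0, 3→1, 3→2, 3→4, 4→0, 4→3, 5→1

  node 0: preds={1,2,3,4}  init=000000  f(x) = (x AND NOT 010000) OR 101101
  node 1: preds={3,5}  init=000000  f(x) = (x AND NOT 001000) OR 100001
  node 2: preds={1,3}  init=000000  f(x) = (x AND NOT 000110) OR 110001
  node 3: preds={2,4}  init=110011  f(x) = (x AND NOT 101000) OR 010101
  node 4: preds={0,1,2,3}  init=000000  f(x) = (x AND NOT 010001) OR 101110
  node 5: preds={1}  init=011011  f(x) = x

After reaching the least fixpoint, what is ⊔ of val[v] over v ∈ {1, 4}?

111111

Worklist (14 pops):
  #1 pop 0: in=110011 → 101111 (was 000000); enqueue []
  #2 pop 1: in=111011 → 110011 (was 000000); enqueue [0]
  #3 pop 2: in=110011 → 110001 (was 000000); enqueue []
  #4 pop 3: in=110001 → 110111 (was 110011); enqueue [1,2]
  #5 pop 4: in=111111 → 101110 (was 000000); enqueue [3]
  #6 pop 5: in=110011 → 111011 (was 011011); enqueue []
  #7 pop 0: in=111111 → 101111 (no change)
  #8 pop 1: in=111111 → 110111 (was 110011); enqueue [0,4,5]
  #9 pop 2: in=110111 → 110001 (no change)
  #10 pop 3: in=111111 → 110111 (no change)
  #11 pop 0: in=111111 → 101111 (no change)
  #12 pop 4: in=111111 → 101110 (no change)
  #13 pop 5: in=110111 → 111111 (was 111011); enqueue [1]
  #14 pop 1: in=111111 → 110111 (no change)

Fixpoint:
  val[0] = 101111
  val[1] = 110111
  val[2] = 110001
  val[3] = 110111
  val[4] = 101110
  val[5] = 111111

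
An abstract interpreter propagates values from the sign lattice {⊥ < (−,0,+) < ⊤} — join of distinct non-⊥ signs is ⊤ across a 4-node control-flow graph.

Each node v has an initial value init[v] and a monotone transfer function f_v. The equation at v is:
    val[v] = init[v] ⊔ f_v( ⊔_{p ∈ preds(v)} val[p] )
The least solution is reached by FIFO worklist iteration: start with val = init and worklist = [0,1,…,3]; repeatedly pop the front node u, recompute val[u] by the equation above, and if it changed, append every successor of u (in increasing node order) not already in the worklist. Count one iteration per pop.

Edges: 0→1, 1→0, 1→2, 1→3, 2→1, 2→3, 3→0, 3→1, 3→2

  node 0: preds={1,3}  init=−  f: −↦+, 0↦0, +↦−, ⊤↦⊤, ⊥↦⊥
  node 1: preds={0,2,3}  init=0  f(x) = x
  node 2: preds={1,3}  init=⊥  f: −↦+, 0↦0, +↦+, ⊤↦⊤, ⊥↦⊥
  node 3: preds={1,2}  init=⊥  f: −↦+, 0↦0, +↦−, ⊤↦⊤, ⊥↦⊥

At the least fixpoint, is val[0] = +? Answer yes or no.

no

Iteration log — 7 steps:
  step 1. node 0  ⊔preds=0  new=⊤  old=−  +wl: 
  step 2. node 1  ⊔preds=⊤  new=⊤  old=0  +wl: 0
  step 3. node 2  ⊔preds=⊤  new=⊤  old=⊥  +wl: 1
  step 4. node 3  ⊔preds=⊤  new=⊤  old=⊥  +wl: 2
  step 5. node 0  ⊔preds=⊤  new=⊤  stable
  step 6. node 1  ⊔preds=⊤  new=⊤  stable
  step 7. node 2  ⊔preds=⊤  new=⊤  stable

Least fixpoint reached:
  node 0: ⊤
  node 1: ⊤
  node 2: ⊤
  node 3: ⊤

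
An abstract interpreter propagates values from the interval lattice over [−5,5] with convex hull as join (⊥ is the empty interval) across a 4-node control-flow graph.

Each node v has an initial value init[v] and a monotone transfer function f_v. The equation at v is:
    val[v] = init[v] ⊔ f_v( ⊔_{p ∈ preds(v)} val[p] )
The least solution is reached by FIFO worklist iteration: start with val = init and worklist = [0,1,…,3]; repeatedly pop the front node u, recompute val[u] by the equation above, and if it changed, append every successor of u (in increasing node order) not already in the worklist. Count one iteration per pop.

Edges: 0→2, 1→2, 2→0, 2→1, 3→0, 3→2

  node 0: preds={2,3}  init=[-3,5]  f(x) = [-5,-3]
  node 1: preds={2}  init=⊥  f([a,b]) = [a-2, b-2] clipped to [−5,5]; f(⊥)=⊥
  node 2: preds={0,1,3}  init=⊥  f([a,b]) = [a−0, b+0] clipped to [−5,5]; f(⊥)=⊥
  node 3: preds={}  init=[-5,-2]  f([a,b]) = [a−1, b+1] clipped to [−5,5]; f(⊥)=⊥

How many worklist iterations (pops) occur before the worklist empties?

Trace (7 dequeues):
  [1] u=0 | in [-5,-2] | out [-5,5] | prev [-3,5] | push {}
  [2] u=1 | in ⊥ | out ⊥ | ==
  [3] u=2 | in [-5,5] | out [-5,5] | prev ⊥ | push {0,1}
  [4] u=3 | in ⊥ | out [-5,-2] | ==
  [5] u=0 | in [-5,5] | out [-5,5] | ==
  [6] u=1 | in [-5,5] | out [-5,3] | prev ⊥ | push {2}
  [7] u=2 | in [-5,5] | out [-5,5] | ==

Converged values:
  [0] [-5,5]
  [1] [-5,3]
  [2] [-5,5]
  [3] [-5,-2]

7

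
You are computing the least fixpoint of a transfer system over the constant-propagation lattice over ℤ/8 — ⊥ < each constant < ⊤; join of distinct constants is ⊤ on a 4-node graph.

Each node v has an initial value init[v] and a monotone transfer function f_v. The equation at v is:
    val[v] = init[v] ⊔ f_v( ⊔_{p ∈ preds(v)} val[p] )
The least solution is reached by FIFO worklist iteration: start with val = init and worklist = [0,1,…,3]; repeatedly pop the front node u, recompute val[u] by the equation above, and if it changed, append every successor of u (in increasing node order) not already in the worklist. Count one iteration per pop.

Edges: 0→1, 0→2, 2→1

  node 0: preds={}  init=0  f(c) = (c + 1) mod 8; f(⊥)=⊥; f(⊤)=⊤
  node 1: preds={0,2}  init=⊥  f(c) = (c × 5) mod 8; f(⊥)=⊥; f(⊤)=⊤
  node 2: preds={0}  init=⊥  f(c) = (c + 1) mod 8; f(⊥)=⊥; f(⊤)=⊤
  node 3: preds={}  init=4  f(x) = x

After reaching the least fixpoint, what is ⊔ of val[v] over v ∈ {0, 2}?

Trace (5 dequeues):
  [1] u=0 | in ⊥ | out 0 | ==
  [2] u=1 | in 0 | out 0 | prev ⊥ | push {}
  [3] u=2 | in 0 | out 1 | prev ⊥ | push {1}
  [4] u=3 | in ⊥ | out 4 | ==
  [5] u=1 | in ⊤ | out ⊤ | prev 0 | push {}

Converged values:
  [0] 0
  [1] ⊤
  [2] 1
  [3] 4

⊤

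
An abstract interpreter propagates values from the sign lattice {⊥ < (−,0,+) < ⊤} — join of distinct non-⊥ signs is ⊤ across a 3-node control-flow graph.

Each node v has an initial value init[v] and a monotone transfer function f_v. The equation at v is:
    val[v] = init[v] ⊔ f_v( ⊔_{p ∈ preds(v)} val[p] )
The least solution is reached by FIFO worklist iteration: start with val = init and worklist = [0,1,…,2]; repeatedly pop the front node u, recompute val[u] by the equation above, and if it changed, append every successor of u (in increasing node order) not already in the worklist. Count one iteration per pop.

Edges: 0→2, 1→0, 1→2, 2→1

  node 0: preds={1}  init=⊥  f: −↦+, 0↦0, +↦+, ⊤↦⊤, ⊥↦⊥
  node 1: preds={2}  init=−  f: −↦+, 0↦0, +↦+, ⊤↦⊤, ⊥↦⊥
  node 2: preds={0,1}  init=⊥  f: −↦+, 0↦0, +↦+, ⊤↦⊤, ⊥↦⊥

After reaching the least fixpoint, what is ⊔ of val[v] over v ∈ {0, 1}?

⊤

Iteration log — 6 steps:
  step 1. node 0  ⊔preds=−  new=+  old=⊥  +wl: 
  step 2. node 1  ⊔preds=⊥  new=−  stable
  step 3. node 2  ⊔preds=⊤  new=⊤  old=⊥  +wl: 1
  step 4. node 1  ⊔preds=⊤  new=⊤  old=−  +wl: 0,2
  step 5. node 0  ⊔preds=⊤  new=⊤  old=+  +wl: 
  step 6. node 2  ⊔preds=⊤  new=⊤  stable

Least fixpoint reached:
  node 0: ⊤
  node 1: ⊤
  node 2: ⊤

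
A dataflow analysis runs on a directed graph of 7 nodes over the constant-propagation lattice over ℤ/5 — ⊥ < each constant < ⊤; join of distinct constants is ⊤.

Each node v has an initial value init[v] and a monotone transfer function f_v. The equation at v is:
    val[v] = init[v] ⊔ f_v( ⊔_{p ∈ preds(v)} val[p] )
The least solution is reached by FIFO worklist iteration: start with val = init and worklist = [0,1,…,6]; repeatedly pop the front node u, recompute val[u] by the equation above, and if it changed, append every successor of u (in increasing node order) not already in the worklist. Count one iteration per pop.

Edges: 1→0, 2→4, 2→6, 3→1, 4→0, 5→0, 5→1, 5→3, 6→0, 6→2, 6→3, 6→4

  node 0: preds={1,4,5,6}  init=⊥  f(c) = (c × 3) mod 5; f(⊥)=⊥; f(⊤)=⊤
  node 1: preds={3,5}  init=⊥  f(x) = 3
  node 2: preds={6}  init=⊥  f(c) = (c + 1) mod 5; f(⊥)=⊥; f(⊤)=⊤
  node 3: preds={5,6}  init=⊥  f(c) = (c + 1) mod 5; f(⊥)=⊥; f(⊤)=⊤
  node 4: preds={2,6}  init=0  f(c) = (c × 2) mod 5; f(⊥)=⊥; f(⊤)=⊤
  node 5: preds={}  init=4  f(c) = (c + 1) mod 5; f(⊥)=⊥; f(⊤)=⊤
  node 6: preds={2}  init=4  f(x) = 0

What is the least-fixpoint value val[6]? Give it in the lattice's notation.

⊤

Worklist (14 pops):
  #1 pop 0: in=⊤ → ⊤ (was ⊥); enqueue []
  #2 pop 1: in=4 → 3 (was ⊥); enqueue [0]
  #3 pop 2: in=4 → 0 (was ⊥); enqueue []
  #4 pop 3: in=4 → 0 (was ⊥); enqueue [1]
  #5 pop 4: in=⊤ → ⊤ (was 0); enqueue []
  #6 pop 5: in=⊥ → 4 (no change)
  #7 pop 6: in=0 → ⊤ (was 4); enqueue [2,3,4]
  #8 pop 0: in=⊤ → ⊤ (no change)
  #9 pop 1: in=⊤ → 3 (no change)
  #10 pop 2: in=⊤ → ⊤ (was 0); enqueue [6]
  #11 pop 3: in=⊤ → ⊤ (was 0); enqueue [1]
  #12 pop 4: in=⊤ → ⊤ (no change)
  #13 pop 6: in=⊤ → ⊤ (no change)
  #14 pop 1: in=⊤ → 3 (no change)

Fixpoint:
  val[0] = ⊤
  val[1] = 3
  val[2] = ⊤
  val[3] = ⊤
  val[4] = ⊤
  val[5] = 4
  val[6] = ⊤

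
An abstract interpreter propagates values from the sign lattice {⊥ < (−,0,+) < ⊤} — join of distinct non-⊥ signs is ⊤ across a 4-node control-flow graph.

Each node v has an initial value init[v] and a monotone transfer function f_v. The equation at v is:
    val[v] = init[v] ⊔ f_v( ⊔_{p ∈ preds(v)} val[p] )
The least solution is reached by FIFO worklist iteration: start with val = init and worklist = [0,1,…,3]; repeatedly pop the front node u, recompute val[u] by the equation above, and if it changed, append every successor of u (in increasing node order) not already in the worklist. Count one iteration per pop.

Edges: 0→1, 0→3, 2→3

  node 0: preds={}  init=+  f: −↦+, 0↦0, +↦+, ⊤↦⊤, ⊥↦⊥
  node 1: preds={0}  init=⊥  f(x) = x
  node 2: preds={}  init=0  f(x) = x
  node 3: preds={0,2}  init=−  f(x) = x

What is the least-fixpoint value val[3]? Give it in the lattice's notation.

⊤

Trace (4 dequeues):
  [1] u=0 | in ⊥ | out + | ==
  [2] u=1 | in + | out + | prev ⊥ | push {}
  [3] u=2 | in ⊥ | out 0 | ==
  [4] u=3 | in ⊤ | out ⊤ | prev − | push {}

Converged values:
  [0] +
  [1] +
  [2] 0
  [3] ⊤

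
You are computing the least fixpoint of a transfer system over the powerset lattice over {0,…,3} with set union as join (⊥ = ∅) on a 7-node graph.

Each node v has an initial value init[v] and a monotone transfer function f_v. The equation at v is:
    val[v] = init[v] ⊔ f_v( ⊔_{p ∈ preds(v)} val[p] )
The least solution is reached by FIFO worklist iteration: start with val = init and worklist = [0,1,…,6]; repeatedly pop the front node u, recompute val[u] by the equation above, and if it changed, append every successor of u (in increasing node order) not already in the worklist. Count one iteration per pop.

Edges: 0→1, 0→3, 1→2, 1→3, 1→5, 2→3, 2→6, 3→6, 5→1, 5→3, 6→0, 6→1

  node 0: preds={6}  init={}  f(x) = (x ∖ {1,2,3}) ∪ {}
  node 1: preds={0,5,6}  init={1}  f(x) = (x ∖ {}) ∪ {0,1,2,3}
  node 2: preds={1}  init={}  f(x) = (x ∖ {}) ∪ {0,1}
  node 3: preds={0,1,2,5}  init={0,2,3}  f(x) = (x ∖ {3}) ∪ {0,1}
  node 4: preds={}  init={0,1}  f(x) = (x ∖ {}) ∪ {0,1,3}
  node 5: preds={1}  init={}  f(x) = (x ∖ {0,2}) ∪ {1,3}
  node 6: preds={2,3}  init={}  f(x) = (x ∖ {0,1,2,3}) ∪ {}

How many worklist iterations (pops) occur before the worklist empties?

Trace (9 dequeues):
  [1] u=0 | in {} | out {} | ==
  [2] u=1 | in {} | out {0,1,2,3} | prev {1} | push {}
  [3] u=2 | in {0,1,2,3} | out {0,1,2,3} | prev {} | push {}
  [4] u=3 | in {0,1,2,3} | out {0,1,2,3} | prev {0,2,3} | push {}
  [5] u=4 | in {} | out {0,1,3} | prev {0,1} | push {}
  [6] u=5 | in {0,1,2,3} | out {1,3} | prev {} | push {1,3}
  [7] u=6 | in {0,1,2,3} | out {} | ==
  [8] u=1 | in {1,3} | out {0,1,2,3} | ==
  [9] u=3 | in {0,1,2,3} | out {0,1,2,3} | ==

Converged values:
  [0] {}
  [1] {0,1,2,3}
  [2] {0,1,2,3}
  [3] {0,1,2,3}
  [4] {0,1,3}
  [5] {1,3}
  [6] {}

9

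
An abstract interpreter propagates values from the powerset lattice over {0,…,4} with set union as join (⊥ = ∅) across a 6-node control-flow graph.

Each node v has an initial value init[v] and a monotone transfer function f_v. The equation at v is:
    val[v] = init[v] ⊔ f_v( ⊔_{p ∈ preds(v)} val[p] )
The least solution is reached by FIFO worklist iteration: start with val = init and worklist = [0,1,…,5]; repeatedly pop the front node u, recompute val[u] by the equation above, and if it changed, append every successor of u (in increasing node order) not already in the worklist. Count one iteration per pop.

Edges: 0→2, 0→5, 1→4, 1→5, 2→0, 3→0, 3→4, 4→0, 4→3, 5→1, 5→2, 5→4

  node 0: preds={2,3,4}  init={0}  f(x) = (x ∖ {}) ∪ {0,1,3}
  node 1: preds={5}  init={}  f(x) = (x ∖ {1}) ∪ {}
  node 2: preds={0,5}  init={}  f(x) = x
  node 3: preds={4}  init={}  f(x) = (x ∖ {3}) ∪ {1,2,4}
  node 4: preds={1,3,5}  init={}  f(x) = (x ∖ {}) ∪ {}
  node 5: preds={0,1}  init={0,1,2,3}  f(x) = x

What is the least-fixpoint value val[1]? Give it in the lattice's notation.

Worklist (16 pops):
  #1 pop 0: in={} → {0,1,3} (was {0}); enqueue []
  #2 pop 1: in={0,1,2,3} → {0,2,3} (was {}); enqueue []
  #3 pop 2: in={0,1,2,3} → {0,1,2,3} (was {}); enqueue [0]
  #4 pop 3: in={} → {1,2,4} (was {}); enqueue []
  #5 pop 4: in={0,1,2,3,4} → {0,1,2,3,4} (was {}); enqueue [3]
  #6 pop 5: in={0,1,2,3} → {0,1,2,3} (no change)
  #7 pop 0: in={0,1,2,3,4} → {0,1,2,3,4} (was {0,1,3}); enqueue [2,5]
  #8 pop 3: in={0,1,2,3,4} → {0,1,2,4} (was {1,2,4}); enqueue [0,4]
  #9 pop 2: in={0,1,2,3,4} → {0,1,2,3,4} (was {0,1,2,3}); enqueue []
  #10 pop 5: in={0,1,2,3,4} → {0,1,2,3,4} (was {0,1,2,3}); enqueue [1,2]
  #11 pop 0: in={0,1,2,3,4} → {0,1,2,3,4} (no change)
  #12 pop 4: in={0,1,2,3,4} → {0,1,2,3,4} (no change)
  #13 pop 1: in={0,1,2,3,4} → {0,2,3,4} (was {0,2,3}); enqueue [4,5]
  #14 pop 2: in={0,1,2,3,4} → {0,1,2,3,4} (no change)
  #15 pop 4: in={0,1,2,3,4} → {0,1,2,3,4} (no change)
  #16 pop 5: in={0,1,2,3,4} → {0,1,2,3,4} (no change)

Fixpoint:
  val[0] = {0,1,2,3,4}
  val[1] = {0,2,3,4}
  val[2] = {0,1,2,3,4}
  val[3] = {0,1,2,4}
  val[4] = {0,1,2,3,4}
  val[5] = {0,1,2,3,4}

{0,2,3,4}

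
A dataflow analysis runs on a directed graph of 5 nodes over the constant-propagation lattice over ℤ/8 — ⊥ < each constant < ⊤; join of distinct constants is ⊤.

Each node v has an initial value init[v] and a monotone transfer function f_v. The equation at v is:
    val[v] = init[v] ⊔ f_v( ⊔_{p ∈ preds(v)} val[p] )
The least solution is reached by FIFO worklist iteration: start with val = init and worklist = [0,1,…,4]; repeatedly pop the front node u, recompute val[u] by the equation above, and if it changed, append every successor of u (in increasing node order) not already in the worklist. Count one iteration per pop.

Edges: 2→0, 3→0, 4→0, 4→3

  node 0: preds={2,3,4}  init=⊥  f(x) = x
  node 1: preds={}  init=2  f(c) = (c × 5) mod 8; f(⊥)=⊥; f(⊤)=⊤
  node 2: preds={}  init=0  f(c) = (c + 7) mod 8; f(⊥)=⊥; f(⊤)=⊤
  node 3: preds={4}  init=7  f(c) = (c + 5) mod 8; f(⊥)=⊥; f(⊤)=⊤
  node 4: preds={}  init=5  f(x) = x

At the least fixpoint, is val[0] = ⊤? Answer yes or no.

Iteration log — 6 steps:
  step 1. node 0  ⊔preds=⊤  new=⊤  old=⊥  +wl: 
  step 2. node 1  ⊔preds=⊥  new=2  stable
  step 3. node 2  ⊔preds=⊥  new=0  stable
  step 4. node 3  ⊔preds=5  new=⊤  old=7  +wl: 0
  step 5. node 4  ⊔preds=⊥  new=5  stable
  step 6. node 0  ⊔preds=⊤  new=⊤  stable

Least fixpoint reached:
  node 0: ⊤
  node 1: 2
  node 2: 0
  node 3: ⊤
  node 4: 5

yes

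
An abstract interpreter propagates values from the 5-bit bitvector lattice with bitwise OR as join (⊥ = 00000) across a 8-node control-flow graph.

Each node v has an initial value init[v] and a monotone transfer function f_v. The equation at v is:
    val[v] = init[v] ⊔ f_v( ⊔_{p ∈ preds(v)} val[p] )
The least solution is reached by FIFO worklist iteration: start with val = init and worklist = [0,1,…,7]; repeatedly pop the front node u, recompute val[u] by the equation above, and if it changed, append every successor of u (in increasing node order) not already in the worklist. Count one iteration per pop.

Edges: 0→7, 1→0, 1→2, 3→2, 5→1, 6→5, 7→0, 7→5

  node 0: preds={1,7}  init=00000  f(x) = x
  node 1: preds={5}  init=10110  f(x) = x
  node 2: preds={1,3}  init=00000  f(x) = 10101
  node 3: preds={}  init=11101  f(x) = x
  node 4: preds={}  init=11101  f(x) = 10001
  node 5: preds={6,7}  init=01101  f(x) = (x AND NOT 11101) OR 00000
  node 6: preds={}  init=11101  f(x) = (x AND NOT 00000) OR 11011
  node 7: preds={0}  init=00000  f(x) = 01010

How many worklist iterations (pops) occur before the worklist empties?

Trace (12 dequeues):
  [1] u=0 | in 10110 | out 10110 | prev 00000 | push {}
  [2] u=1 | in 01101 | out 11111 | prev 10110 | push {0}
  [3] u=2 | in 11111 | out 10101 | prev 00000 | push {}
  [4] u=3 | in 00000 | out 11101 | ==
  [5] u=4 | in 00000 | out 11101 | ==
  [6] u=5 | in 11101 | out 01101 | ==
  [7] u=6 | in 00000 | out 11111 | prev 11101 | push {5}
  [8] u=7 | in 10110 | out 01010 | prev 00000 | push {}
  [9] u=0 | in 11111 | out 11111 | prev 10110 | push {7}
  [10] u=5 | in 11111 | out 01111 | prev 01101 | push {1}
  [11] u=7 | in 11111 | out 01010 | ==
  [12] u=1 | in 01111 | out 11111 | ==

Converged values:
  [0] 11111
  [1] 11111
  [2] 10101
  [3] 11101
  [4] 11101
  [5] 01111
  [6] 11111
  [7] 01010

12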